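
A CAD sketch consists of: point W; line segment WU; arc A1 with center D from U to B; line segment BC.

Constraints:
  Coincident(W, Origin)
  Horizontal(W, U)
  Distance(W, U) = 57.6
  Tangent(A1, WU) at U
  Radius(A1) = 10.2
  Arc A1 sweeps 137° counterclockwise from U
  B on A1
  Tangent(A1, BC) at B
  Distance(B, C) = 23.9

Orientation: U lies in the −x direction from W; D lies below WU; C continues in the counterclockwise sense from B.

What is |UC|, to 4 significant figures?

35.55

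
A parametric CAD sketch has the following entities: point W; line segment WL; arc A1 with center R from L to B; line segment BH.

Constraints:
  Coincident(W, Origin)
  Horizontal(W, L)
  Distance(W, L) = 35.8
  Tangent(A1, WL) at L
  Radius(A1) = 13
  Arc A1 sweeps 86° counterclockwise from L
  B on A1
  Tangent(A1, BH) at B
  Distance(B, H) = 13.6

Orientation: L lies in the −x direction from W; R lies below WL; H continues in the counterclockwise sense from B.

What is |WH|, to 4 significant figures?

55.95

W is at the origin; WL is horizontal with |WL| = 35.8 and L on the −x side, so L = (-35.80, 0.000). A1 meets WL tangentially, so RL is at right angles to WL, so R = L + (0, -13) = (-35.80, -13.00). On A1, L sits at bearing 90° from R; an 86° counterclockwise sweep puts B at bearing 176°, so B = R + 13.0·(cos 176°, sin 176°) = (-48.77, -12.09). Tangency of A1 to BH means the radius RB is perpendicular to BH, so BH runs along (−sin 176°, cos 176°); with |BH| = 13.6, H = (-49.72, -25.66). Then |WH| = |H − W| = 55.95.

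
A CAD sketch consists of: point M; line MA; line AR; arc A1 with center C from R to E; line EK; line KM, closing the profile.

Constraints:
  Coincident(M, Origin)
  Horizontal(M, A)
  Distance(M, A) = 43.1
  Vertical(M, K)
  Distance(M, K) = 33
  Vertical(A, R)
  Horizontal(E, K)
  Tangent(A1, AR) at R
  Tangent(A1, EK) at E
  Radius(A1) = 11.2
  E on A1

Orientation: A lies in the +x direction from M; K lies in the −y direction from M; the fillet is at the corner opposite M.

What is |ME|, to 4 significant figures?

45.90

The virtual corner opposite M is at (43.10, -33.00). The tangent condition forces CR to be normal to AR and since A1 is tangent to EK there, CE ⟂ EK, with radius 11.2, so the center C sits 11.2 in from both sides at C = (31.90, -21.80). That places the tangent points at R = (43.10, -21.80) on AR and E = (31.90, -33.00) on EK. Then |ME| = |E − M| = 45.90.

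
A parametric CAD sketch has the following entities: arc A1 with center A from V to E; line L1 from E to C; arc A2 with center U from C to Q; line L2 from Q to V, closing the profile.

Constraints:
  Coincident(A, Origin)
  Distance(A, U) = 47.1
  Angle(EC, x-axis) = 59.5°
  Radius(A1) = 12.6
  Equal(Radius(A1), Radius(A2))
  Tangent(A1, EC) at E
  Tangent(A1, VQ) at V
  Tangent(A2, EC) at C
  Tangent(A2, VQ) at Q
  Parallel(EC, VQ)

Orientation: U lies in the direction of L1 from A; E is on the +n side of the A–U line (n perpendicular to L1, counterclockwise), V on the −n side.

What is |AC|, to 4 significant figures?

48.76

The slot axis is L1's direction at 59.5°, so u = (cos 59.5°, sin 59.5°) = (0.5075, 0.8616) and n = (−sin 59.5°, cos 59.5°) = (-0.8616, 0.5075). A is at the origin and U lies 47.1 along u from A, so U = 47.1·u = (23.91, 40.58). Tangency of A1 to both parallel lines with radius 12.6 puts E and V at A ± 12.6·n: E = (-10.86, 6.395), V = (10.86, -6.395). Equal radii place C and Q the same way about U: C = U + 12.6·n = (13.05, 46.98), Q = U − 12.6·n = (34.76, 34.19). Then |AC| = |C − A| = 48.76.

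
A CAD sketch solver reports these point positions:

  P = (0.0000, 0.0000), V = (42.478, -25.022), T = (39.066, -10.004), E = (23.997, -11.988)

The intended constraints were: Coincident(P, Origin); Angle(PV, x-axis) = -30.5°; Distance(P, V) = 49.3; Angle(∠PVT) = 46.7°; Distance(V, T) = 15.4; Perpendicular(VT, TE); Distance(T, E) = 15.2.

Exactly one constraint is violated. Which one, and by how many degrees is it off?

Perpendicular(VT, TE) — off by 5.30°.

P = (0.00, 0.00) ✓; PV at -30.50° ✓; |PV| = 49.30 ✓; ∠PVT = 46.70° ✓; |VT| = 15.40 ✓; ∠(VT, TE) = 84.70° ✗; |TE| = 15.20 ✓.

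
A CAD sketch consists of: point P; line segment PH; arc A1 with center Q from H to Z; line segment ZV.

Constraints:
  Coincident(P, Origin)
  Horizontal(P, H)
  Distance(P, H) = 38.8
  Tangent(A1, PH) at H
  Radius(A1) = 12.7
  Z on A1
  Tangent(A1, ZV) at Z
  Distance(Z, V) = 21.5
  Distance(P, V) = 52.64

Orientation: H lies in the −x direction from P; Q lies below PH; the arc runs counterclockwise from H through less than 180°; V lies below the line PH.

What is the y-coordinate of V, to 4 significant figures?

-37.59

Checks: |QZ| = 12.70 ✓; ∠(QZ, ZV) = 90.00° ✓; |ZV| = 21.50 ✓; |PV| = 52.64 ✓.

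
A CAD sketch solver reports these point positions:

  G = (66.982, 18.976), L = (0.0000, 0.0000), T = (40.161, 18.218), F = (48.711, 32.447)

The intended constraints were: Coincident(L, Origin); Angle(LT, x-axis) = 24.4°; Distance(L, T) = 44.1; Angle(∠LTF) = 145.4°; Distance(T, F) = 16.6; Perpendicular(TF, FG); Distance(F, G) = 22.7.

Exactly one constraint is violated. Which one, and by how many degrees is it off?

Perpendicular(TF, FG) — off by 5.40°.

L = (0.00, 0.00) ✓; LT at 24.40° ✓; |LT| = 44.10 ✓; ∠LTF = 145.4° ✓; |TF| = 16.60 ✓; ∠(TF, FG) = 95.40° ✗; |FG| = 22.70 ✓.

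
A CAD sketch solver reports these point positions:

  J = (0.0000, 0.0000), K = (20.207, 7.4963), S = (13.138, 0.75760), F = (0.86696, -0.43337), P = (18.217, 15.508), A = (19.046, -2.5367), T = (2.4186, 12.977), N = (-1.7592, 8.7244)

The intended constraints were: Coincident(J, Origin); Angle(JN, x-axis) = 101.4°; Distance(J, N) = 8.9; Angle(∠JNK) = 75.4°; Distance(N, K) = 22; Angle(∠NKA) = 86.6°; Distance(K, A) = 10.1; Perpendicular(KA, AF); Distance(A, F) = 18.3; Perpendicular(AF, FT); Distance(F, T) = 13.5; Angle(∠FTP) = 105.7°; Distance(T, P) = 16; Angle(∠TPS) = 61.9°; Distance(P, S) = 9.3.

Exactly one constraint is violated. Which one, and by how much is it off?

Distance(P, S) = 9.3 — off by 6.30.

J = (0.00, 0.00) ✓; JN at 101.4° ✓; |JN| = 8.900 ✓; ∠JNK = 75.40° ✓; |NK| = 22.00 ✓; ∠NKA = 86.60° ✓; |KA| = 10.10 ✓; ∠(KA, AF) = 90.00° ✓; |AF| = 18.30 ✓; ∠(AF, FT) = 90.00° ✓; |FT| = 13.50 ✓; ∠FTP = 105.7° ✓; |TP| = 16.00 ✓; ∠TPS = 61.90° ✓; |PS| = 15.60 ✗.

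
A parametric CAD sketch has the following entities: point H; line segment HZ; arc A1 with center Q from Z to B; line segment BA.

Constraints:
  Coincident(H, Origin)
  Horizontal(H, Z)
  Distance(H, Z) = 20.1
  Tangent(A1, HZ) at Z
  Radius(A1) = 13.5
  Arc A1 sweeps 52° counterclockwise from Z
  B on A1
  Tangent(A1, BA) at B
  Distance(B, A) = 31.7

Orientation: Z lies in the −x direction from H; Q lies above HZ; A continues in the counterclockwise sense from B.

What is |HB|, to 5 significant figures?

10.791

H is at the origin; HZ is horizontal with |HZ| = 20.1 and Z on the −x side, so Z = (-20.100, 0.0000). Tangency of A1 to HZ means the radius QZ is perpendicular to HZ, so Q = Z + (0, 13.5) = (-20.100, 13.500). On A1, Z sits at bearing -90° from Q; a 52° counterclockwise sweep puts B at bearing -38°, so B = Q + 13.5·(cos -38°, sin -38°) = (-9.4619, 5.1886). Then |HB| = |B − H| = 10.791.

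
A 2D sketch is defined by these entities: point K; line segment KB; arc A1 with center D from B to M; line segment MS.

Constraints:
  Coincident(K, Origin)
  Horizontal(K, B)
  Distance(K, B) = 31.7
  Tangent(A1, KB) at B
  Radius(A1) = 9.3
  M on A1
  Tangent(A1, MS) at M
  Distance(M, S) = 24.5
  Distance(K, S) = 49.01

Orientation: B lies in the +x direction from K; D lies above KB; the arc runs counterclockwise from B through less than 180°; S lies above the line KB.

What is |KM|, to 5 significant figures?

42.336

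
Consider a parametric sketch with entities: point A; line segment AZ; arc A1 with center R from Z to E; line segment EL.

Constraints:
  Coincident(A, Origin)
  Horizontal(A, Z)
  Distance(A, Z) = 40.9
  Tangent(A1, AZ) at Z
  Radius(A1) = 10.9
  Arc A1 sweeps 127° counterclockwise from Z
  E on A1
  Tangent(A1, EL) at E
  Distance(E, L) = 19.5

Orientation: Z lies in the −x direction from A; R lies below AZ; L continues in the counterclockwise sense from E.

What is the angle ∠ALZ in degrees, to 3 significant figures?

54.1°

A is at the origin; A and Z share the same y with |AZ| = 40.9 and Z on the −x side, so Z = (-40.9, 0.00). The tangent condition forces RZ to be normal to AZ, so R = Z + (0, -10.9) = (-40.9, -10.9). On A1, Z sits at bearing 90° from R; a 127° counterclockwise sweep puts E at bearing 217°, so E = R + 10.9·(cos 217°, sin 217°) = (-49.6, -17.5). The tangent condition forces RE to be normal to EL, so EL runs along (−sin 217°, cos 217°); with |EL| = 19.5, L = (-37.9, -33.0). Then cos ∠ALZ = LA·LZ / (|LA||LZ|), giving 54.1°.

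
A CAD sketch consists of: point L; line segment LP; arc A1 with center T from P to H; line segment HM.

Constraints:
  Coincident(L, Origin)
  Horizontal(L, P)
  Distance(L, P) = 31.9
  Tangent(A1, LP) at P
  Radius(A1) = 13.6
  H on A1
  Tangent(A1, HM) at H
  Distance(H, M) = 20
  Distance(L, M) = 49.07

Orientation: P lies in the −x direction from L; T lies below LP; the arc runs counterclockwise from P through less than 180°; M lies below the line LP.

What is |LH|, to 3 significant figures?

48.0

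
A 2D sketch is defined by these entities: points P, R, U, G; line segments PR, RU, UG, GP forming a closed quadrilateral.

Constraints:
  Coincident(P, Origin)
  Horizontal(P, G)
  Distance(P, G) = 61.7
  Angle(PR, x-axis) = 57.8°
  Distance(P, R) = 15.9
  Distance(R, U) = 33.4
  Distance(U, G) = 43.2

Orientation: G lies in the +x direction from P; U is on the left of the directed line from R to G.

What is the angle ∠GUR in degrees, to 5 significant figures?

90.643°

Checks: |RU| = 33.40 ✓; |UG| = 43.20 ✓.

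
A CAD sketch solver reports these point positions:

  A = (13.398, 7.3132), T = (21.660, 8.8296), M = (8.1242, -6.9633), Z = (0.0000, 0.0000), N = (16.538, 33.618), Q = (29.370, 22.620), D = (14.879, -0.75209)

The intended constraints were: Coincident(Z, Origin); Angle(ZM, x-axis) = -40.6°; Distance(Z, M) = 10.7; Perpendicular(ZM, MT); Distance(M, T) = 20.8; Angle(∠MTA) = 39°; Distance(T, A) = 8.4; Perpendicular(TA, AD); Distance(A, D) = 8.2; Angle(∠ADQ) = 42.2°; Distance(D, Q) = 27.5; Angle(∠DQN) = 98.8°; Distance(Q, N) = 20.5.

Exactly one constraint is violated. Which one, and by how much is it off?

Distance(Q, N) = 20.5 — off by 3.60.

Z = (0.00, 0.00) ✓; ZM at -40.60° ✓; |ZM| = 10.70 ✓; ∠(ZM, MT) = 90.00° ✓; |MT| = 20.80 ✓; ∠MTA = 39.00° ✓; |TA| = 8.400 ✓; ∠(TA, AD) = 90.00° ✓; |AD| = 8.200 ✓; ∠ADQ = 42.20° ✓; |DQ| = 27.50 ✓; ∠DQN = 98.80° ✓; |QN| = 16.90 ✗.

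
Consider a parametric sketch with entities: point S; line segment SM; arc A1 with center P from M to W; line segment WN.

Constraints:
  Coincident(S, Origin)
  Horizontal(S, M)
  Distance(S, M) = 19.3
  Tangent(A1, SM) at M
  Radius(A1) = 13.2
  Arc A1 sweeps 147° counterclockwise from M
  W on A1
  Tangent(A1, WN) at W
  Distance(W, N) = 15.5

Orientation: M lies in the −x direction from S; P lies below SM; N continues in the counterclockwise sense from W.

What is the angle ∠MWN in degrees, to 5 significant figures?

106.50°

On A1, M sits at bearing 90° from P; a 147° counterclockwise sweep puts W at bearing 237°, so W = P + 13.2·(cos 237°, sin 237°) = (-26.489, -24.270). Tangency of A1 to WN means the radius PW is perpendicular to WN, so WN runs along (−sin 237°, cos 237°); with |WN| = 15.5, N = (-13.490, -32.712). Then cos ∠MWN = WM·WN / (|WM||WN|), giving 106.50°.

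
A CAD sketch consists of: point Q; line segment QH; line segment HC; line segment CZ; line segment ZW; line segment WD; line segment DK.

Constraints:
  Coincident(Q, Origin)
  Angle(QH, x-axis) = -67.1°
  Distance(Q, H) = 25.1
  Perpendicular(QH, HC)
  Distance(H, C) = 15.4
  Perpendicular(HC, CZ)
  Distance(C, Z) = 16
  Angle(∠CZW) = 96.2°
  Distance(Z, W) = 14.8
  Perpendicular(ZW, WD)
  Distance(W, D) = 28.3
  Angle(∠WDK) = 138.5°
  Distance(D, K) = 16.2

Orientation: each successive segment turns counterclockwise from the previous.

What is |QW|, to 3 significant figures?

7.53

Q is at the origin; QH runs at -67.1° with length 25.1, so H = (9.77, -23.1). The perpendicularity gives HC at right angles to QH, so HC runs at 22.9°; with |HC| = 15.4, C = (24.0, -17.1). The perpendicularity gives CZ at right angles to HC, so CZ runs at 113°; with |CZ| = 16.0, Z = (17.7, -2.39). ∠CZW = 96.2° gives ZW at -163° from the x-axis; with |ZW| = 14.8, W = (3.55, -6.64). Then |QW| = |W − Q| = 7.53.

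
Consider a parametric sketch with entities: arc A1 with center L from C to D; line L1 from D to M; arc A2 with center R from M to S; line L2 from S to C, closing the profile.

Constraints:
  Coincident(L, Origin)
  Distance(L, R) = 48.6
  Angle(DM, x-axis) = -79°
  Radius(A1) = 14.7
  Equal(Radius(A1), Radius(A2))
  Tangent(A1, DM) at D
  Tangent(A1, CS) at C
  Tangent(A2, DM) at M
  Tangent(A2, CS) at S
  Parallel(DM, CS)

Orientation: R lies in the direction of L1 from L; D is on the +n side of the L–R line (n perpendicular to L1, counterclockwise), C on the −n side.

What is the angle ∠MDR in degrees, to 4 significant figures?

16.83°

The slot axis is L1's direction at -79.0°, so u = (cos -79.0°, sin -79.0°) = (0.1908, -0.9816) and n = (−sin -79.0°, cos -79.0°) = (0.9816, 0.1908). L is at the origin and R lies 48.6 along u from L, so R = 48.6·u = (9.273, -47.71). Tangency of A1 to both parallel lines with radius 14.7 puts D and C at L ± 14.7·n: D = (14.43, 2.805), C = (-14.43, -2.805). Equal radii place M and S the same way about R: M = R + 14.7·n = (23.70, -44.90), S = R − 14.7·n = (-5.157, -50.51). Then cos ∠MDR = DM·DR / (|DM||DR|), giving 16.83°.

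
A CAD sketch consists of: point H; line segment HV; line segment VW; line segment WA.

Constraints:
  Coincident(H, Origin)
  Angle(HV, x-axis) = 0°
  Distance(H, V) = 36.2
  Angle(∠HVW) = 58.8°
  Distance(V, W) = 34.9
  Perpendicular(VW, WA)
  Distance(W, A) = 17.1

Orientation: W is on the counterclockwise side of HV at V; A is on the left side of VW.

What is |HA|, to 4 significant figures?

21.28

H is at the origin; HV runs at 0.0° with length 36.2, so V = 36.2·(cos 0.0°, sin 0.0°) = (36.20, 0.000). ∠HVW = 58.8°, so VW runs at 0.0° + (180° − 58.8°) = 121.2° from the x-axis; with |VW| = 34.9, W = V + 34.9·(cos 121.2°, sin 121.2°) = (18.12, 29.85). VW ⟂ WA; with |WA| = 17.1 on the left of VW, A = W + 17.1·(-0.8554, -0.5180) = (3.494, 20.99). Then |HA| = |A − H| = 21.28.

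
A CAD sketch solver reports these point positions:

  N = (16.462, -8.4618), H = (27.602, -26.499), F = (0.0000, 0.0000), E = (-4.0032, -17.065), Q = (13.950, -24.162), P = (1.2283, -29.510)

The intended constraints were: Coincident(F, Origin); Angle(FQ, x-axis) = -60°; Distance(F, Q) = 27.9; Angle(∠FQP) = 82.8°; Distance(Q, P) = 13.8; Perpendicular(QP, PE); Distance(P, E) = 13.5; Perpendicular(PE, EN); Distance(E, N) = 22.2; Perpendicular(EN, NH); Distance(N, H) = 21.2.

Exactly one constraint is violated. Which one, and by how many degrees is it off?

Perpendicular(EN, NH) — off by 8.90°.

F = (0.00, 0.00) ✓; FQ at -60.00° ✓; |FQ| = 27.90 ✓; ∠FQP = 82.80° ✓; |QP| = 13.80 ✓; ∠(QP, PE) = 90.00° ✓; |PE| = 13.50 ✓; ∠(PE, EN) = 90.00° ✓; |EN| = 22.20 ✓; ∠(EN, NH) = 81.10° ✗; |NH| = 21.20 ✓.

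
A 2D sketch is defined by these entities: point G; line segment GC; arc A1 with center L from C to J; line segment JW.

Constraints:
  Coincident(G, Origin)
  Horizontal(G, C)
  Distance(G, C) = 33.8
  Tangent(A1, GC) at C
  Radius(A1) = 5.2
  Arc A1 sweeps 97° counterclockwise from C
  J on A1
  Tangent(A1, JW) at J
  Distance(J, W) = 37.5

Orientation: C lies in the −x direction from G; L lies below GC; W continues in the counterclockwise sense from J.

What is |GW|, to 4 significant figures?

55.10

G is at the origin; GC is horizontal with |GC| = 33.8 and C on the −x side, so C = (-33.80, 0.000). The tangent condition forces LC to be normal to GC, so L = C + (0, -5.2) = (-33.80, -5.200). On A1, C sits at bearing 90° from L; a 97° counterclockwise sweep puts J at bearing 187°, so J = L + 5.2·(cos 187°, sin 187°) = (-38.96, -5.834). The tangent condition forces LJ to be normal to JW, so JW runs along (−sin 187°, cos 187°); with |JW| = 37.5, W = (-34.39, -43.05). Then |GW| = |W − G| = 55.10.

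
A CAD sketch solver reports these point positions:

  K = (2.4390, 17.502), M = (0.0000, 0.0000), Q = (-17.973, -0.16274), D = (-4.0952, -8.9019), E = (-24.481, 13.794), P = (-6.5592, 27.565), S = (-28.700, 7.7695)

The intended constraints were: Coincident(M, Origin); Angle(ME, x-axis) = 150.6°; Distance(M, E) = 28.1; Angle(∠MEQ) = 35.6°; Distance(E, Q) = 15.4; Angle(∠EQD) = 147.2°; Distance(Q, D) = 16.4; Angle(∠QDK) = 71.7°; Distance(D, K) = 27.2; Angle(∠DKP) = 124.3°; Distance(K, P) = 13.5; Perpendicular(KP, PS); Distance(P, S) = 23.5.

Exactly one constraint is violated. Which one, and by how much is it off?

Distance(P, S) = 23.5 — off by 6.20.

M = (0.00, 0.00) ✓; ME at 150.6° ✓; |ME| = 28.10 ✓; ∠MEQ = 35.60° ✓; |EQ| = 15.40 ✓; ∠EQD = 147.2° ✓; |QD| = 16.40 ✓; ∠QDK = 71.70° ✓; |DK| = 27.20 ✓; ∠DKP = 124.3° ✓; |KP| = 13.50 ✓; ∠(KP, PS) = 90.00° ✓; |PS| = 29.70 ✗.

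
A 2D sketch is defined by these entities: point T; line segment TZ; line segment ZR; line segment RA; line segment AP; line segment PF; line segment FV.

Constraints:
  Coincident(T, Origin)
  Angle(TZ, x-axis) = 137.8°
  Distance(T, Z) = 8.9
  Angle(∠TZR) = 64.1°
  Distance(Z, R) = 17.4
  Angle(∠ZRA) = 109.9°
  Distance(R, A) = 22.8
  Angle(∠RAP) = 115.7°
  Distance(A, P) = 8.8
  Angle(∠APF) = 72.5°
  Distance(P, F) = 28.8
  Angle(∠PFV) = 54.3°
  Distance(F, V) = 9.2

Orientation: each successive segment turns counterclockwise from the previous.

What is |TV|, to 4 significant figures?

11.57

∠APF = 72.5° gives PF at 135.6° from the x-axis; with |PF| = 28.8, F = (-5.892, 0.1071). ∠PFV = 54.3° gives FV at -98.70° from the x-axis; with |FV| = 9.2, V = (-7.284, -8.987). Then |TV| = |V − T| = 11.57.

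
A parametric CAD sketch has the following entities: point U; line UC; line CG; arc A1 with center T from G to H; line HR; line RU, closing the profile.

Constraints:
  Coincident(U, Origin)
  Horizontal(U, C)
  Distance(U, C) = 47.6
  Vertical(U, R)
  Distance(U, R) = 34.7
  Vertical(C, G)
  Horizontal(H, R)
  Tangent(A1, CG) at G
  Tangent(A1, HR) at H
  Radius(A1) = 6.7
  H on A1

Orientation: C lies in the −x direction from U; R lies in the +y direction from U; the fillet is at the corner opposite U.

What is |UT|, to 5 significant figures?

49.566

U is at the origin; U and C share the same y with |UC| = 47.6 and C on the −x side, so C = (-47.600, 0.0000). U and R share the same x with |UR| = 34.7 and R on the +y side, so R = (0.0000, 34.700). The virtual corner opposite U is at (-47.600, 34.700). Tangency of A1 to CG means the radius TG is perpendicular to CG and the tangent condition forces TH to be normal to HR, with radius 6.7, so the center T sits 6.7 in from both sides at T = (-40.900, 28.000). Then |UT| = |T − U| = 49.566.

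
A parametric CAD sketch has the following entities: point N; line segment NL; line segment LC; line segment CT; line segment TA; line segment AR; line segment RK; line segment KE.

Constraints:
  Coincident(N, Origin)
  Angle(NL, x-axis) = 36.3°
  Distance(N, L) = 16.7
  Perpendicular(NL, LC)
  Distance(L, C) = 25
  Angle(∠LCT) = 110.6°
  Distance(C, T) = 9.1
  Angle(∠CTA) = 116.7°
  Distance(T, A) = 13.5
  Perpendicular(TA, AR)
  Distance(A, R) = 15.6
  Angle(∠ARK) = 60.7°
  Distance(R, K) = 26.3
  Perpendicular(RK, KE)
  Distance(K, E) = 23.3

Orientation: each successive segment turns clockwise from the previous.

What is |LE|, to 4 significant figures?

45.42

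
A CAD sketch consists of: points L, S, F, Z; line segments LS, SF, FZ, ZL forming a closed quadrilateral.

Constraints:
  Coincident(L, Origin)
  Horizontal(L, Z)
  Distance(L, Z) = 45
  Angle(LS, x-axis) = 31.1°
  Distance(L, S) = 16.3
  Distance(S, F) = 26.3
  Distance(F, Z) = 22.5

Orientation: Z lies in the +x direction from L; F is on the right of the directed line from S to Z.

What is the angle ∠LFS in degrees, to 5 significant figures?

31.825°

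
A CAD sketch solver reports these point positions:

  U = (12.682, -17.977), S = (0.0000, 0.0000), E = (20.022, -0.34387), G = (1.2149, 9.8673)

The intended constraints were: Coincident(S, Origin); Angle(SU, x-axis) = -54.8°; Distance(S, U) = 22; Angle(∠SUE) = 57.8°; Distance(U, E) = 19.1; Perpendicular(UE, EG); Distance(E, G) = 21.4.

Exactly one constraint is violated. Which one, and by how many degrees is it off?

Perpendicular(UE, EG) — off by 5.90°.

S = (0.00, 0.00) ✓; SU at -54.80° ✓; |SU| = 22.00 ✓; ∠SUE = 57.80° ✓; |UE| = 19.10 ✓; ∠(UE, EG) = 84.10° ✗; |EG| = 21.40 ✓.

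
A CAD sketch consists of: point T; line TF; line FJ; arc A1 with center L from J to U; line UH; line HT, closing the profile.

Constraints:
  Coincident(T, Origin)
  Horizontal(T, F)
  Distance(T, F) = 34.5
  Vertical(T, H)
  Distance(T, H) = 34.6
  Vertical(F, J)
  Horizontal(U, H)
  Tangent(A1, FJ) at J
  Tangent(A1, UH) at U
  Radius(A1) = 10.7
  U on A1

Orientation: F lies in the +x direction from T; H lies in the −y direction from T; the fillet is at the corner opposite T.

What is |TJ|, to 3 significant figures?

42.0

T is at the origin; TF is horizontal with |TF| = 34.5 and F on the +x side, so F = (34.5, 0.00). T and H share the same x with |TH| = 34.6 and H on the −y side, so H = (0.00, -34.6). The virtual corner opposite T is at (34.5, -34.6). Since A1 is tangent to FJ there, LJ ⟂ FJ and tangency of A1 to UH means the radius LU is perpendicular to UH, with radius 10.7, so the center L sits 10.7 in from both sides at L = (23.8, -23.9). That places the tangent points at J = (34.5, -23.9) on FJ and U = (23.8, -34.6) on UH. Then |TJ| = |J − T| = 42.0.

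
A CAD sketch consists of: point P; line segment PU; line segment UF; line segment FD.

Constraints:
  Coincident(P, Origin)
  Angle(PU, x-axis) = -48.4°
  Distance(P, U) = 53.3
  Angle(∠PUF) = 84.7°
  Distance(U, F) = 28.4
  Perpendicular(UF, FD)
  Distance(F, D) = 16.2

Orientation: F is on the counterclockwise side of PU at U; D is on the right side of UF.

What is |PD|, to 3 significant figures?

73.1

∠PUF = 84.7°, so UF runs at -48.4° + (180° − 84.7°) = 46.9° from the x-axis; with |UF| = 28.4, F = U + 28.4·(cos 46.9°, sin 46.9°) = (54.8, -19.1). The perpendicularity gives FD at right angles to UF; with |FD| = 16.2 on the right of UF, D = F + 16.2·(0.730, -0.683) = (66.6, -30.2). Then |PD| = |D − P| = 73.1.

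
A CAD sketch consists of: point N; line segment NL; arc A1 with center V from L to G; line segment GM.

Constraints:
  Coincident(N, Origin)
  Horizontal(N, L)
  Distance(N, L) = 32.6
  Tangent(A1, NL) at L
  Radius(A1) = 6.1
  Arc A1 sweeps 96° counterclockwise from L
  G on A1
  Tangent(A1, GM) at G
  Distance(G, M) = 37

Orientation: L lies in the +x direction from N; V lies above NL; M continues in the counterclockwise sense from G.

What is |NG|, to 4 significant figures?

39.25

The tangent condition forces VL to be normal to NL, so V = L + (0, 6.1) = (32.60, 6.100). On A1, L sits at bearing -90° from V; a 96° counterclockwise sweep puts G at bearing 6°, so G = V + 6.1·(cos 6°, sin 6°) = (38.67, 6.738). Then |NG| = |G − N| = 39.25.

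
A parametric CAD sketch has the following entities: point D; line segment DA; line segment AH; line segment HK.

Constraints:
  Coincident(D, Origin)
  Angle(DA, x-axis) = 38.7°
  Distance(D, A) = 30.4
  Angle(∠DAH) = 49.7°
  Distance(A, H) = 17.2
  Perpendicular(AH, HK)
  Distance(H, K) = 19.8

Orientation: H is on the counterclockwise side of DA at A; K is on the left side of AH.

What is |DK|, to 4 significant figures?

4.186

D is at the origin; DA runs at 38.7° with length 30.4, so A = 30.4·(cos 38.7°, sin 38.7°) = (23.73, 19.01). ∠DAH = 49.7°, so AH runs at 38.7° + (180° − 49.7°) = 169.0° from the x-axis; with |AH| = 17.2, H = A + 17.2·(cos 169.0°, sin 169.0°) = (6.841, 22.29). AH ⟂ HK; with |HK| = 19.8 on the left of AH, K = H + 19.8·(-0.1908, -0.9816) = (3.063, 2.853). Then |DK| = |K − D| = 4.186.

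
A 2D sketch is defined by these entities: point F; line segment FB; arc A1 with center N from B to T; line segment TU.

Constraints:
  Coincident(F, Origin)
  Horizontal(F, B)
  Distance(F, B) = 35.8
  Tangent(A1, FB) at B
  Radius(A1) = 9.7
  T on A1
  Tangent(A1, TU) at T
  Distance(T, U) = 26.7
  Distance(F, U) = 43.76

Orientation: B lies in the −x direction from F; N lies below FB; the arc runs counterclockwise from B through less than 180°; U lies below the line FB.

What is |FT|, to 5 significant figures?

45.929

Checks: ∠(NB, BF) = 90.00° ✓; |NT| = 9.700 ✓; ∠(NT, TU) = 90.00° ✓; |TU| = 26.70 ✓; |FU| = 43.76 ✓.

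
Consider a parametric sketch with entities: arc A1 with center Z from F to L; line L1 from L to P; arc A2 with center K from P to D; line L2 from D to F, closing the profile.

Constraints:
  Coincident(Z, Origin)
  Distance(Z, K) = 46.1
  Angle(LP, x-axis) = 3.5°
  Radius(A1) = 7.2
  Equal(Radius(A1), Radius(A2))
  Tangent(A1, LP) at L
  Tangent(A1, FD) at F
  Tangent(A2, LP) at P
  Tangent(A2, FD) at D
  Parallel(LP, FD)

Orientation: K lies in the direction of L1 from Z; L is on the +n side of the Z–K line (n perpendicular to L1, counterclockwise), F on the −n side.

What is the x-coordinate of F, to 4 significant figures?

0.4395

Z is at the origin and K lies 46.1 along u from Z, so K = 46.1·u = (46.01, 2.814). Tangency of A1 to both parallel lines with radius 7.2 puts L and F at Z ± 7.2·n: L = (-0.4395, 7.187), F = (0.4395, -7.187). So F.x = 0.4395.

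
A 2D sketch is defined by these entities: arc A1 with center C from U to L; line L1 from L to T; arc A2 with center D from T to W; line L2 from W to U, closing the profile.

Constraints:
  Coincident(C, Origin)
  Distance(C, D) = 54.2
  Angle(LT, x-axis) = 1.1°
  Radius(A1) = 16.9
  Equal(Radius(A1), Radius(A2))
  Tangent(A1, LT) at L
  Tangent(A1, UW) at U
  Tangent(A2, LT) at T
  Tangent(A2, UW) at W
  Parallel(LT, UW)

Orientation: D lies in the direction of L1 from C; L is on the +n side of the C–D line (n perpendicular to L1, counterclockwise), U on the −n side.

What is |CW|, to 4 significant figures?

56.77

The slot axis is L1's direction at 1.1°, so u = (cos 1.1°, sin 1.1°) = (0.9998, 0.01920) and n = (−sin 1.1°, cos 1.1°) = (-0.01920, 0.9998). C is at the origin and D lies 54.2 along u from C, so D = 54.2·u = (54.19, 1.041). Tangency of A1 to both parallel lines with radius 16.9 puts L and U at C ± 16.9·n: L = (-0.3244, 16.90), U = (0.3244, -16.90). Equal radii place T and W the same way about D: T = D + 16.9·n = (53.87, 17.94), W = D − 16.9·n = (54.51, -15.86). Then |CW| = |W − C| = 56.77.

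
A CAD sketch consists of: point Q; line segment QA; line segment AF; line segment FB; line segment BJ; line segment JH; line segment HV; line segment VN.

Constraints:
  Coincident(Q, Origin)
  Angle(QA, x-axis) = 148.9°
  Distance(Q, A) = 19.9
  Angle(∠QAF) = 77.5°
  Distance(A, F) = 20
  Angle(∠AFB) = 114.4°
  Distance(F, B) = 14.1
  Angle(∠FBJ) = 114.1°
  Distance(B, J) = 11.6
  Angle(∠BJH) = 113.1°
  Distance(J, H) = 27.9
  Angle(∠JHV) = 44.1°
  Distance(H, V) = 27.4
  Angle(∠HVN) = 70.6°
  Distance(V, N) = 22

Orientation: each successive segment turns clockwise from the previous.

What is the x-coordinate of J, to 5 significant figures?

11.059

∠AFB = 114.4° gives FB at -19.200° from the x-axis; with |FB| = 14.1, B = (10.068, 20.125). ∠FBJ = 114.1° gives BJ at -85.100° from the x-axis; with |BJ| = 11.6, J = (11.059, 8.5678). So J.x = 11.059.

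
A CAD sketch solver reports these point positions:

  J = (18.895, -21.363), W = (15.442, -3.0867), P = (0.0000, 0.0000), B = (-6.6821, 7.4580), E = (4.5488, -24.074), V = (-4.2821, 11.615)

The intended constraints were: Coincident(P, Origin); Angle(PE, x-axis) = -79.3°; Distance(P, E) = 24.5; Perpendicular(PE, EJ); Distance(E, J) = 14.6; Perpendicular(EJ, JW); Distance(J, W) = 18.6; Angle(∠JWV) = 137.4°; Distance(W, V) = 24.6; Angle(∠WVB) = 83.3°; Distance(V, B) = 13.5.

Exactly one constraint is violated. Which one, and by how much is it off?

Distance(V, B) = 13.5 — off by 8.70.

P = (0.00, 0.00) ✓; PE at -79.30° ✓; |PE| = 24.50 ✓; ∠(PE, EJ) = 90.00° ✓; |EJ| = 14.60 ✓; ∠(EJ, JW) = 90.00° ✓; |JW| = 18.60 ✓; ∠JWV = 137.4° ✓; |WV| = 24.60 ✓; ∠WVB = 83.30° ✓; |VB| = 4.800 ✗.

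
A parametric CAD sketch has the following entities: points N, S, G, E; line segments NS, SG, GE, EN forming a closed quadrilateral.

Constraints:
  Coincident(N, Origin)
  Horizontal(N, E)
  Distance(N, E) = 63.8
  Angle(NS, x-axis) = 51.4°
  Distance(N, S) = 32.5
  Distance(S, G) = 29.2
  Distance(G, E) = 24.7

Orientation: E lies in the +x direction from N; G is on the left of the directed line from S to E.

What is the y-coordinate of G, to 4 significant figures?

19.71

Checks: |SG| = 29.20 ✓; |GE| = 24.70 ✓.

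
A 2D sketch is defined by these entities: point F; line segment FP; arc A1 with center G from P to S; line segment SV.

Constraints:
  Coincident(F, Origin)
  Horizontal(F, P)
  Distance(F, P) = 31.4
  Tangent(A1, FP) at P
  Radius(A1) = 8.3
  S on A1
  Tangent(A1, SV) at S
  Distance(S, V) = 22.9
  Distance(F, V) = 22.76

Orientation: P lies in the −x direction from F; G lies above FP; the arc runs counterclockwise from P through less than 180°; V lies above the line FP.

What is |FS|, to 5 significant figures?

25.254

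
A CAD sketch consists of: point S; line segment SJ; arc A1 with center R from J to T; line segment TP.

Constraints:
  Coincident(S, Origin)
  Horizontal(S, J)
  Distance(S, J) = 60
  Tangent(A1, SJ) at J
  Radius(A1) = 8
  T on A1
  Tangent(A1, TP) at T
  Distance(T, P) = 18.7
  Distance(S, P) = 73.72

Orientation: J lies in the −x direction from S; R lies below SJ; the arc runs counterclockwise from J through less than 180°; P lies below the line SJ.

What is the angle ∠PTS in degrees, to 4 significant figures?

99.08°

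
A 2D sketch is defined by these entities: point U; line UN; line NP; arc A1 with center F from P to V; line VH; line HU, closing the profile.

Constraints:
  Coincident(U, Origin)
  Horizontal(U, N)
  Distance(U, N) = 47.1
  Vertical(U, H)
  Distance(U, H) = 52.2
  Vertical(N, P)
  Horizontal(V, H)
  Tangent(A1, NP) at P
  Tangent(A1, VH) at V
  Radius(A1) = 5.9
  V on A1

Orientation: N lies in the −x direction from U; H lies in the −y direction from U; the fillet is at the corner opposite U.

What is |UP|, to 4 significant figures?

66.05

U is at the origin; UN is horizontal with |UN| = 47.1 and N on the −x side, so N = (-47.10, 0.000). U and H share the same x with |UH| = 52.2 and H on the −y side, so H = (0.000, -52.20). The virtual corner opposite U is at (-47.10, -52.20). Since A1 is tangent to NP there, FP ⟂ NP and tangency of A1 to VH means the radius FV is perpendicular to VH, with radius 5.9, so the center F sits 5.9 in from both sides at F = (-41.20, -46.30). That places the tangent points at P = (-47.10, -46.30) on NP and V = (-41.20, -52.20) on VH. Then |UP| = |P − U| = 66.05.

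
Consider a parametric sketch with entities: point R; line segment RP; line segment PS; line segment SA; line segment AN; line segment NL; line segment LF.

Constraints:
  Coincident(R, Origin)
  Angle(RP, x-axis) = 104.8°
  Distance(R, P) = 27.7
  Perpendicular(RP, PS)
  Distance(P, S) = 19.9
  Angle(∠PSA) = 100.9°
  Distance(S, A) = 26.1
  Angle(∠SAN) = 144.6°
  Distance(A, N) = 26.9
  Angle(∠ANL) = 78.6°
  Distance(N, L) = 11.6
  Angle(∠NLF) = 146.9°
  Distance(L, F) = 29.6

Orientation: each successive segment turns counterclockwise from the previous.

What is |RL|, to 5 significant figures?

16.182

R is at the origin; RP runs at 104.8° with length 27.7, so P = (-7.0758, 26.781). RP ⟂ PS, so PS runs at -165.20°; with |PS| = 19.9, S = (-26.316, 21.698). ∠PSA = 100.9° gives SA at -86.100° from the x-axis; with |SA| = 26.1, A = (-24.540, -4.3419). ∠SAN = 144.6° gives AN at -50.700° from the x-axis; with |AN| = 26.9, N = (-7.5025, -25.158). ∠ANL = 78.6° gives NL at 50.700° from the x-axis; with |NL| = 11.6, L = (-0.15527, -16.182). Then |RL| = |L − R| = 16.182.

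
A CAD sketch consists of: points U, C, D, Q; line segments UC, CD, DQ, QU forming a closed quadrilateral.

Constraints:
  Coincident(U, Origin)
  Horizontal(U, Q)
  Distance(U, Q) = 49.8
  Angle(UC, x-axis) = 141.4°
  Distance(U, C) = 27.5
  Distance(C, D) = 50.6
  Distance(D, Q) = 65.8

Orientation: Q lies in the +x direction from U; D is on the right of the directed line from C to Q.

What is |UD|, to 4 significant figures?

32.57

Checks: |UQ| = 49.80 ✓; |UC| = 27.50 ✓; |CD| = 50.60 ✓; |DQ| = 65.80 ✓.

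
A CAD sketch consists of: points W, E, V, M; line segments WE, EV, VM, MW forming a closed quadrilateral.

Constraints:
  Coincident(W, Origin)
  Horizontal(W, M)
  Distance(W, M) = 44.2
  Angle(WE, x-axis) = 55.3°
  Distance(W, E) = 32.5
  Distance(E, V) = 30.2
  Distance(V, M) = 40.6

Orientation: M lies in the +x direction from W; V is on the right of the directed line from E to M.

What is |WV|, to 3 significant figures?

3.63

Checks: |EV| = 30.20 ✓; |VM| = 40.60 ✓.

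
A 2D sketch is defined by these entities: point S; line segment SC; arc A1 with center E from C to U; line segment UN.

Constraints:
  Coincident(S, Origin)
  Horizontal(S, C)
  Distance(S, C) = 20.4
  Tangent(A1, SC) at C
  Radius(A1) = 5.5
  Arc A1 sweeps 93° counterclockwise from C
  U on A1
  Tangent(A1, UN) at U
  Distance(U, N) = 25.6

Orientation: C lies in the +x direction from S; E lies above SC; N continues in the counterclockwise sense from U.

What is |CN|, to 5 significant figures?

31.627

S is at the origin; SC is horizontal with |SC| = 20.4 and C on the +x side, so C = (20.400, 0.0000). Since A1 is tangent to SC there, EC ⟂ SC, so E = C + (0, 5.5) = (20.400, 5.5000). On A1, C sits at bearing -90° from E; a 93° counterclockwise sweep puts U at bearing 3°, so U = E + 5.5·(cos 3°, sin 3°) = (25.892, 5.7878). The tangent condition forces EU to be normal to UN, so UN runs along (−sin 3°, cos 3°); with |UN| = 25.6, N = (24.553, 31.353). Then |CN| = |N − C| = 31.627.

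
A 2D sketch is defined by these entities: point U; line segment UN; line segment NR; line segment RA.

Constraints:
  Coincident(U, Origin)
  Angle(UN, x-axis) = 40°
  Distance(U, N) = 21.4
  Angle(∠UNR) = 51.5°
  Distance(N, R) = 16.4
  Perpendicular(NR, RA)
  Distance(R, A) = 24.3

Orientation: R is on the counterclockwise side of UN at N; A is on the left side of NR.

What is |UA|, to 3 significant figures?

8.16

U is at the origin; UN runs at 40.0° with length 21.4, so N = 21.4·(cos 40.0°, sin 40.0°) = (16.4, 13.8). ∠UNR = 51.5°, so NR runs at 40.0° + (180° − 51.5°) = 168° from the x-axis; with |NR| = 16.4, R = N + 16.4·(cos 168°, sin 168°) = (0.323, 17.0). NR ⟂ RA; with |RA| = 24.3 on the left of NR, A = R + 24.3·(-0.199, -0.980) = (-4.52, -6.79). Then |UA| = |A − U| = 8.16.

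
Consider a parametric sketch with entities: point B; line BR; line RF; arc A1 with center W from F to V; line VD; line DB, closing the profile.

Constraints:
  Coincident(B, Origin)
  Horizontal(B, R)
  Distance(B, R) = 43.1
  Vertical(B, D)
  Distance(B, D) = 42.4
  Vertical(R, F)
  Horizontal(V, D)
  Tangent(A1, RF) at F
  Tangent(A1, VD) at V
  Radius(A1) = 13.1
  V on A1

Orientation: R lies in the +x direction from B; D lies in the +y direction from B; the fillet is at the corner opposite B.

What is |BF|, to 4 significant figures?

52.12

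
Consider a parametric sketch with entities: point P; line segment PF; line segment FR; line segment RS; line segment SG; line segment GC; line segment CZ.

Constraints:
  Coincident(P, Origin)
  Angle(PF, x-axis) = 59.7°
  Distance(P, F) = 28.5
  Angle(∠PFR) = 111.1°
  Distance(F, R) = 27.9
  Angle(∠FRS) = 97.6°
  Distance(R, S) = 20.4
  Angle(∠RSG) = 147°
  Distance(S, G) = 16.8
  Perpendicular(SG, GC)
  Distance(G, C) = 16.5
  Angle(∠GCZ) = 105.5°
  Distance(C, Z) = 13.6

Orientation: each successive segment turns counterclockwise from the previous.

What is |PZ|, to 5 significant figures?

24.098

P is at the origin; PF runs at 59.7° with length 28.5, so F = (14.379, 24.607). ∠PFR = 111.1° gives FR at 128.60° from the x-axis; with |FR| = 27.9, R = (-3.0272, 46.411). ∠FRS = 97.6° gives RS at -149.00° from the x-axis; with |RS| = 20.4, S = (-20.513, 35.904). ∠RSG = 147.0° gives SG at -116.00° from the x-axis; with |SG| = 16.8, G = (-27.878, 20.805). The perpendicularity gives GC at right angles to SG, so GC runs at -26.000°; with |GC| = 16.5, C = (-13.048, 13.572). ∠GCZ = 105.5° gives CZ at 48.500° from the x-axis; with |CZ| = 13.6, Z = (-4.0363, 23.757). Then |PZ| = |Z − P| = 24.098.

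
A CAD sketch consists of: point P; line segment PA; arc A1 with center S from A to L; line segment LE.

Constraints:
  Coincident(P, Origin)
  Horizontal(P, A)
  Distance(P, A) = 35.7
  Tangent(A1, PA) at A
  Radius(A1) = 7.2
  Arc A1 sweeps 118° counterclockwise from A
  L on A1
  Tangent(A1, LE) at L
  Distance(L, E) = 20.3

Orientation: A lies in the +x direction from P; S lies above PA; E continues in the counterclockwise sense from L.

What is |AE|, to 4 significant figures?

28.68

On A1, A sits at bearing -90° from S; a 118° counterclockwise sweep puts L at bearing 28°, so L = S + 7.2·(cos 28°, sin 28°) = (42.06, 10.58). Since A1 is tangent to LE there, SL ⟂ LE, so LE runs along (−sin 28°, cos 28°); with |LE| = 20.3, E = (32.53, 28.50). Then |AE| = |E − A| = 28.68.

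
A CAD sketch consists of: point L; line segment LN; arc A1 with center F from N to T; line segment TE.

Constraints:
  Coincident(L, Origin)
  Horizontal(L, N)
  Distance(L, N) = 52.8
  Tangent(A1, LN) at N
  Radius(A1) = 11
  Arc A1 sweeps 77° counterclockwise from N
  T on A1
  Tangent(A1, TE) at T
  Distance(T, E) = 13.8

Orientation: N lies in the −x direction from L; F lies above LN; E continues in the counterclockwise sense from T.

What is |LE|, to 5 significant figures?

44.744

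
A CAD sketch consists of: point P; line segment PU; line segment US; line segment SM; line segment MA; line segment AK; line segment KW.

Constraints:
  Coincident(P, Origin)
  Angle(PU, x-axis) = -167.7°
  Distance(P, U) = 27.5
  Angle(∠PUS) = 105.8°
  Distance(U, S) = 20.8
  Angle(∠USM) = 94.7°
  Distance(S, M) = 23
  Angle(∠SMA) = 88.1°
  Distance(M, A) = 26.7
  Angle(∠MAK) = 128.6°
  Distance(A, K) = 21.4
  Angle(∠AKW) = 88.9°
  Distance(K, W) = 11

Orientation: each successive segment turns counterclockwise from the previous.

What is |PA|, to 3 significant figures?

4.16

P is at the origin; PU runs at -167.7° with length 27.5, so U = (-26.9, -5.86). ∠PUS = 105.8° gives US at -93.5° from the x-axis; with |US| = 20.8, S = (-28.1, -26.6). ∠USM = 94.7° gives SM at -8.20° from the x-axis; with |SM| = 23.0, M = (-5.37, -29.9). ∠SMA = 88.1° gives MA at 83.7° from the x-axis; with |MA| = 26.7, A = (-2.44, -3.36). Then |PA| = |A − P| = 4.16.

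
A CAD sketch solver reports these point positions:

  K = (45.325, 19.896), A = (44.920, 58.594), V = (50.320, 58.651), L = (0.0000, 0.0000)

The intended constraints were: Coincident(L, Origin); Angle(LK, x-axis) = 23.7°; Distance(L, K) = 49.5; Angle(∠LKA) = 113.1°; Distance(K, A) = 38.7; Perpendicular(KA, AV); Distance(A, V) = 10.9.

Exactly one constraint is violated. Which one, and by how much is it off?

Distance(A, V) = 10.9 — off by 5.50.

L = (0.00, 0.00) ✓; LK at 23.70° ✓; |LK| = 49.50 ✓; ∠LKA = 113.1° ✓; |KA| = 38.70 ✓; ∠(KA, AV) = 89.99° ✓; |AV| = 5.400 ✗.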